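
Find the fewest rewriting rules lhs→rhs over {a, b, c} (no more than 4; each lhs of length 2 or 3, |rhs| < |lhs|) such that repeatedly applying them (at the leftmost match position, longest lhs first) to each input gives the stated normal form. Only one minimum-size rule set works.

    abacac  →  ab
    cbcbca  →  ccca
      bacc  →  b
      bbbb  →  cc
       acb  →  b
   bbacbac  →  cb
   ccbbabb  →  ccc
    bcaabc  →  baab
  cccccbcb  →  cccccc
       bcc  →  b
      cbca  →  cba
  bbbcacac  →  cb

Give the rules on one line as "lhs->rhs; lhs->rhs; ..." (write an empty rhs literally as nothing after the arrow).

ac->; bb->c; bc->b

  | abacac => abac => ab
  | cbcbca => cbbca => ccca
  | bacc => bc => b
  | bbbb => cbb => cc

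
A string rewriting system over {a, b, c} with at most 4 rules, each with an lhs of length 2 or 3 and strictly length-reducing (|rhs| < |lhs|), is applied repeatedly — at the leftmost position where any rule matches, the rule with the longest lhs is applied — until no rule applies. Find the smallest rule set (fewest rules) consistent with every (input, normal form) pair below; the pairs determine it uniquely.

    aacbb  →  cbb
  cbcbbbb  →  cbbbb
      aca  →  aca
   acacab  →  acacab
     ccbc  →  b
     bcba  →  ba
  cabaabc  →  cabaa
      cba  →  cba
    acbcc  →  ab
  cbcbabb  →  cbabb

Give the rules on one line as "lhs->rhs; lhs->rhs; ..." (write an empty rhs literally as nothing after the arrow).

aac->c; bc->; cc->b

  | aacbb => cbb
  | cbcbbbb => cbbbb
  | aca
  | acacab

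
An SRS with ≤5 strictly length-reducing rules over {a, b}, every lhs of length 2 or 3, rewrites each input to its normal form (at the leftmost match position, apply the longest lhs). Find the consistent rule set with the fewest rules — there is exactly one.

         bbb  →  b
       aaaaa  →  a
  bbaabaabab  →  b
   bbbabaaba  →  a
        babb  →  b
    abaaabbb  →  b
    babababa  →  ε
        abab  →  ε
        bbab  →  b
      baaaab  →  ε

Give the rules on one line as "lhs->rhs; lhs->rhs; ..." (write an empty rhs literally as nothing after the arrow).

  | bbb => bb => b
  | aaaaa => aaa => a
  | bbaabaabab => baabaabab => abaabab => aabab => bab => b
  | bbbabaaba => bbabaaba => babaaba => baaba => aba => a

aa->; ab->; ba->; bb->b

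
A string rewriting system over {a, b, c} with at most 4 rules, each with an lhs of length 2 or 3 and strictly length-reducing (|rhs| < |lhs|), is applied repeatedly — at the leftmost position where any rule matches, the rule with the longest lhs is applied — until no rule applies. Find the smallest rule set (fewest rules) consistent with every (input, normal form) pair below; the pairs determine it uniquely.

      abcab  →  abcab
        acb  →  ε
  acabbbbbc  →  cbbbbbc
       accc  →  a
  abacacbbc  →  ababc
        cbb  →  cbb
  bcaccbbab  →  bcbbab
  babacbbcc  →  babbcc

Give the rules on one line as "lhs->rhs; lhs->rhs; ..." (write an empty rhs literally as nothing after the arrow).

aab->cb; ac->a; acb->; cac->

  | abcab
  | acb => ε
  | acabbbbbc => aabbbbbc => cbbbbbc
  | accc => acc => ac => a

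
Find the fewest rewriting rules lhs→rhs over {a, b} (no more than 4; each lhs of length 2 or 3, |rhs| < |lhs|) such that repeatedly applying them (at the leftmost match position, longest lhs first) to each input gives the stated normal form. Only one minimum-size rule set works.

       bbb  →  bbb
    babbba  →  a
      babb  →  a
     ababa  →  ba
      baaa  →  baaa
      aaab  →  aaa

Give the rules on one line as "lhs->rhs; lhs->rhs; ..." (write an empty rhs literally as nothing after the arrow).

ab->a; aba->; abb->; bab->a

  | bbb
  | babbba => abba => a
  | babb => ab => a
  | ababa => ba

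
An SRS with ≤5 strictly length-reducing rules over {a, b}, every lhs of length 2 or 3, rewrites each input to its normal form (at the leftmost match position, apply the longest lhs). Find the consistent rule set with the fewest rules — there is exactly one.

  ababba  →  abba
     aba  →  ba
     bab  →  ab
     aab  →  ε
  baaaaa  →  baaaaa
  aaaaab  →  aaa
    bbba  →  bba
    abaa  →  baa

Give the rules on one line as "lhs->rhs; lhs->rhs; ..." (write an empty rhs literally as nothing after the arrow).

  | ababba => babba => abba
  | aba => ba
  | bab => ab
  | aab => ε

aab->; aba->ba; bab->ab; bbb->bb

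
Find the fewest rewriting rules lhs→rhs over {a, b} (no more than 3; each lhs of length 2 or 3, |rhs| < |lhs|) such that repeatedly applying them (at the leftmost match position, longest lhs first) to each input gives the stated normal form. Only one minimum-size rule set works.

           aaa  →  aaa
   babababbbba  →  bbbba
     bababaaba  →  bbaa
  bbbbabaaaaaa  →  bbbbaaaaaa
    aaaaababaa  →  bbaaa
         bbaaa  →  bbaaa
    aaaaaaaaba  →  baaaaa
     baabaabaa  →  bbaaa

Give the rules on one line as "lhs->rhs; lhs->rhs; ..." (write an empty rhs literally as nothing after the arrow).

aab->ba; aba->b; bab->b

  | aaa
  | babababbbba => bababbbba => babbbba => bbbba
  | bababaaba => babaaba => baaba => bbaa
  | bbbbabaaaaaa => bbbbaaaaaa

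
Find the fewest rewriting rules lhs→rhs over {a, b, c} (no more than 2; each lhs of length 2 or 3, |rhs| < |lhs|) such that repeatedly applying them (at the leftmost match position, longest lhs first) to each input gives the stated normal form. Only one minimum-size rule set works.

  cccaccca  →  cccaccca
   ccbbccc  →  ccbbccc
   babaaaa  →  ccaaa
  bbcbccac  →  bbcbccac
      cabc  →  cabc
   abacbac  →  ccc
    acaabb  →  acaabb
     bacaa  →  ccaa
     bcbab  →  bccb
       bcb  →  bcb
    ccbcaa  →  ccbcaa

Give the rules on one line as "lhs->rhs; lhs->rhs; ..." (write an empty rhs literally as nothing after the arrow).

aba->; ba->c

  | cccaccca
  | ccbbccc
  | babaaaa => cbaaaa => ccaaa
  | bbcbccac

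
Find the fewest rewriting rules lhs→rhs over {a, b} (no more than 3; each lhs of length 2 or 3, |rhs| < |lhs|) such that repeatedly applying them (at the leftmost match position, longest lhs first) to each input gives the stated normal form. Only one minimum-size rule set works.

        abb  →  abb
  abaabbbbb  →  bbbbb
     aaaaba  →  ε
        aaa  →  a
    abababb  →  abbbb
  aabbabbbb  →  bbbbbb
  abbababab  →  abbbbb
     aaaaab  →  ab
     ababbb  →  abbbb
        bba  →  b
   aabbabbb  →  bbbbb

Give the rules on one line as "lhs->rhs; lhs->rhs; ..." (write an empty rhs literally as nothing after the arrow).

  | abb
  | abaabbbbb => aabbbbb => bbbbb
  | aaaaba => aaba => ba => ε
  | aaa => a

aa->; ba->; bab->bb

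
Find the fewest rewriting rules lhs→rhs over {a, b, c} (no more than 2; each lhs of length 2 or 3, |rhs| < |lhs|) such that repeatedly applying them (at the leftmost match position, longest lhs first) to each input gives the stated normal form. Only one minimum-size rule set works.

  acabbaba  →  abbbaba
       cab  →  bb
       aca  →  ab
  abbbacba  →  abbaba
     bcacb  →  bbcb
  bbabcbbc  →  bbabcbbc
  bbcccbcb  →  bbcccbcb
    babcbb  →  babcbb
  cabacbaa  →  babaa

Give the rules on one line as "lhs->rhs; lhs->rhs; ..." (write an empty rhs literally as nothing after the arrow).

bac->a; ca->b

  | acabbaba => abbbaba
  | cab => bb
  | aca => ab
  | abbbacba => abbaba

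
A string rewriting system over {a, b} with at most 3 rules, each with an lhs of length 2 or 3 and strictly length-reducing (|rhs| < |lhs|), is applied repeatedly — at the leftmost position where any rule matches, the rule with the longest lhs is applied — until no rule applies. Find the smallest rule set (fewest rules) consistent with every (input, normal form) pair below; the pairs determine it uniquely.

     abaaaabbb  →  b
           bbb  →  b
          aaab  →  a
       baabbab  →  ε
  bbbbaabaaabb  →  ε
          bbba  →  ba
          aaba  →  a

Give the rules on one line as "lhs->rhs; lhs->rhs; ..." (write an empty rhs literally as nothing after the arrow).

  | abaaaabbb => aaaabbb => aabb => b
  | bbb => b
  | aaab => a
  | baabbab => bbab => ab => ε

aab->; ab->; bb->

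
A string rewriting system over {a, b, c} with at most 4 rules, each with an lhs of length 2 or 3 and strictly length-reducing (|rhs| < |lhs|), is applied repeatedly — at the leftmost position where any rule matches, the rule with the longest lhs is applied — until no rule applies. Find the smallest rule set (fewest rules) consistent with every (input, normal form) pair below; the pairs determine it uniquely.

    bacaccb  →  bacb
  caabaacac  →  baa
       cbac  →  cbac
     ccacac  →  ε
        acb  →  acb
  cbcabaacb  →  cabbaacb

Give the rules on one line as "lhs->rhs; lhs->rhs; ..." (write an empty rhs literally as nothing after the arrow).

  | bacaccb => bacb
  | caabaacac => baacac => baa
  | cbac
  | ccacac => cac => ε

bca->ab; caa->; cac->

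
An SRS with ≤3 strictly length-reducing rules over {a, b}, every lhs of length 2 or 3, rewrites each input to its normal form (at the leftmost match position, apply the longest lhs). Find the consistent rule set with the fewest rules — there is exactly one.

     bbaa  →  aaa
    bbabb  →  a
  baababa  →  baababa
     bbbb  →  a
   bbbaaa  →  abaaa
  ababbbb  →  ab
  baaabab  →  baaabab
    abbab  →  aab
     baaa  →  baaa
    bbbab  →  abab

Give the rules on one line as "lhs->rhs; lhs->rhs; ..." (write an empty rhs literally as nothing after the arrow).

  | bbaa => aaa
  | bbabb => aabb => abb => bb => a
  | baababa
  | bbbb => abb => bb => a

abb->bb; bb->a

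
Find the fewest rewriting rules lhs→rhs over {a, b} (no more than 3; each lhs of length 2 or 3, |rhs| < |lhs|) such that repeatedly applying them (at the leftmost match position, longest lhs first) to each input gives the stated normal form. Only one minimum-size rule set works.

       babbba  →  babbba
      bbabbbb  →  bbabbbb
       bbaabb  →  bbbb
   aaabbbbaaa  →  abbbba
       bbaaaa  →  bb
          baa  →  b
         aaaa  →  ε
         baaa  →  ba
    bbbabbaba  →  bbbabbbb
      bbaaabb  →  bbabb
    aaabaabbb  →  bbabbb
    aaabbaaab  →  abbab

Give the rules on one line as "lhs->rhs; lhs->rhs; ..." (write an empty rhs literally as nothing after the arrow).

  | babbba
  | bbabbbb
  | bbaabb => bbbb
  | aaabbbbaaa => abbbbaaa => abbbba

aa->; aba->bb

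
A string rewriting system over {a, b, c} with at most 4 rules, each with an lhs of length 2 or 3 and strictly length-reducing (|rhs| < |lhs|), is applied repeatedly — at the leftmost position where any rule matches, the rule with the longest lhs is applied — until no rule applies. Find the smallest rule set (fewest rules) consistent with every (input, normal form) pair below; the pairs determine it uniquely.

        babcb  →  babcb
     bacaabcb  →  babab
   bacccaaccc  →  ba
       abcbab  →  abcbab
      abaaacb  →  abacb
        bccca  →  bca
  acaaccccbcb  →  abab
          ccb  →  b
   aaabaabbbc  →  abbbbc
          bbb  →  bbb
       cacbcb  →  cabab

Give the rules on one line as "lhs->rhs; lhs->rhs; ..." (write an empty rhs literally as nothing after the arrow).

  | babcb
  | bacaabcb => bacbcb => babab
  | bacccaaccc => bacaaccc => bacccc => bacc => ba
  | abcbab

aa->; cbc->ba; cc->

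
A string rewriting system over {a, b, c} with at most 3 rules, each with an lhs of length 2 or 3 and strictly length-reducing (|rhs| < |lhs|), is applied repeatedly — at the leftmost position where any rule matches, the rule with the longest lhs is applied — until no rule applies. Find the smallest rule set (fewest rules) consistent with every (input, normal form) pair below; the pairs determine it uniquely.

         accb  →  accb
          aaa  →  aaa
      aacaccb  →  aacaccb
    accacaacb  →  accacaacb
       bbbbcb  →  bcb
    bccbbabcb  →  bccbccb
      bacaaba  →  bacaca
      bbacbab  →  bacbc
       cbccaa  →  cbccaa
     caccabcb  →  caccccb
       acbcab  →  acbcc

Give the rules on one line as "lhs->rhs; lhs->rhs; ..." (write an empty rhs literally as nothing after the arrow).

  | accb
  | aaa
  | aacaccb
  | accacaacb

ab->c; bb->b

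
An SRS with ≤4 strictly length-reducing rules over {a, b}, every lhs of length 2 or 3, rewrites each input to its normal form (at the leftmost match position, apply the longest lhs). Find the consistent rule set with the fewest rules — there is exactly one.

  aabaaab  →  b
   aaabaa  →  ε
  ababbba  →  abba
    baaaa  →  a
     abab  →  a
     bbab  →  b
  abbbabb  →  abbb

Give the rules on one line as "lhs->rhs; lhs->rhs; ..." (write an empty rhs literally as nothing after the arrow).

  | aabaaab => baaab => aab => b
  | aaabaa => abaa => aa => ε
  | ababbba => abba
  | baaaa => aaa => a

aa->; baa->a; bab->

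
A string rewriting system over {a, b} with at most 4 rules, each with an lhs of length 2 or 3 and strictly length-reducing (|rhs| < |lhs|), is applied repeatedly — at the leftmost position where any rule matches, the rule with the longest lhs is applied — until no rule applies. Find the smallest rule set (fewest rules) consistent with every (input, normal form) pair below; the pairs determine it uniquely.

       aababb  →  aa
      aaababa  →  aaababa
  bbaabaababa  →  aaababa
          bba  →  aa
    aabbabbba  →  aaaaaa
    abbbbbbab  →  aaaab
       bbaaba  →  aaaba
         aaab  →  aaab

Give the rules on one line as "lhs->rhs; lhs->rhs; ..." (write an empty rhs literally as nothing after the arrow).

  | aababb => aabaa => aa
  | aaababa
  | bbaabaababa => aaabaababa => aaababa
  | bba => aa

baa->; bb->a; bbb->a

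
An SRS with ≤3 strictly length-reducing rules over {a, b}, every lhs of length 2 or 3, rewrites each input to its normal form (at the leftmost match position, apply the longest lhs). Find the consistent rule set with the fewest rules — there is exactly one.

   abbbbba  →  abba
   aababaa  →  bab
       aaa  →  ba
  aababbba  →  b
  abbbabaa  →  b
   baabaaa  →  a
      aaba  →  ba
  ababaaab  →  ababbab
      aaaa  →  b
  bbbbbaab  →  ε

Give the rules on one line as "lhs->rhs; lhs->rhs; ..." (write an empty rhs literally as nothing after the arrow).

  | abbbbba => abba
  | aababaa => babaa => bab
  | aaa => ba
  | aababbba => babbba => baa => b

aa->; aaa->ba; bbb->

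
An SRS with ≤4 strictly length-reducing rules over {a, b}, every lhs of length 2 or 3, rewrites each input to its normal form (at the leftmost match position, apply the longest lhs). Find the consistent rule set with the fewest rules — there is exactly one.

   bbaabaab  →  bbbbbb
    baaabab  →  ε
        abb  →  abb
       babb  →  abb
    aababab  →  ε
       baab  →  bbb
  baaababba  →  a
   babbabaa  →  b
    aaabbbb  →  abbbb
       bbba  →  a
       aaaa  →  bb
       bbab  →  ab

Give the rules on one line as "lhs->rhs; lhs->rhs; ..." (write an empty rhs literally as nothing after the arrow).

  | bbaabaab => bbbbaab => bbbbbb
  | baaabab => bbabab => babab => abab => aab => ε
  | abb
  | babb => abb

aa->b; aab->; ba->a; baa->bb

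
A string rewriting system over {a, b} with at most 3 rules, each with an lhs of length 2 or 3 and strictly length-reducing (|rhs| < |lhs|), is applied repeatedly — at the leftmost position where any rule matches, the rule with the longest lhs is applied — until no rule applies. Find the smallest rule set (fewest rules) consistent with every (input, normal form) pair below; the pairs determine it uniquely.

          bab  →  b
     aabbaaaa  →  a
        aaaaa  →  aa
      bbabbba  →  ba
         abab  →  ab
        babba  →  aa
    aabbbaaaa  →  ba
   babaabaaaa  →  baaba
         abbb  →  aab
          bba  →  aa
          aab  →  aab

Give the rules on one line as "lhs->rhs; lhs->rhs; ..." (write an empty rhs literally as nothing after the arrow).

aaa->; bab->b; bb->a

  | bab => b
  | aabbaaaa => aaaaaaa => aaaa => a
  | aaaaa => aa
  | bbabbba => aabbba => aaaba => ba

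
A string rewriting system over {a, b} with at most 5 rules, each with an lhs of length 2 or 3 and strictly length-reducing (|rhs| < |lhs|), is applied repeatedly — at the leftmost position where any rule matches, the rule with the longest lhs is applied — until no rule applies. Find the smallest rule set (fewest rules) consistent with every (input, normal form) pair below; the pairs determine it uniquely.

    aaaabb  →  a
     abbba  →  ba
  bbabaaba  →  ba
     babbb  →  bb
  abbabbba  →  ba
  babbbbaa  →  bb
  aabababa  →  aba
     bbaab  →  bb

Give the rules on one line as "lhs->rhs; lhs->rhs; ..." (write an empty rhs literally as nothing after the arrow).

  | aaaabb => aabb => a
  | abbba => ba
  | bbabaaba => baaba => ba
  | babbb => bb

aaa->a; abb->; baa->; bab->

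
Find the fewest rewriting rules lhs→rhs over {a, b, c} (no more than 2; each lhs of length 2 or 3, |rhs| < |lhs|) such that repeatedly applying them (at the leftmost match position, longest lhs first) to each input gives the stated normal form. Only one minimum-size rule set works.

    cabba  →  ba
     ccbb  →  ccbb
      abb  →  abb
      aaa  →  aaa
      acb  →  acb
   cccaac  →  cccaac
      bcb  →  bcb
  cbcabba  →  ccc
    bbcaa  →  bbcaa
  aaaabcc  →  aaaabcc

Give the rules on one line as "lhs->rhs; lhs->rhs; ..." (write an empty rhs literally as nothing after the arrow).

bba->cc; cab->

  | cabba => ba
  | ccbb
  | abb
  | aaa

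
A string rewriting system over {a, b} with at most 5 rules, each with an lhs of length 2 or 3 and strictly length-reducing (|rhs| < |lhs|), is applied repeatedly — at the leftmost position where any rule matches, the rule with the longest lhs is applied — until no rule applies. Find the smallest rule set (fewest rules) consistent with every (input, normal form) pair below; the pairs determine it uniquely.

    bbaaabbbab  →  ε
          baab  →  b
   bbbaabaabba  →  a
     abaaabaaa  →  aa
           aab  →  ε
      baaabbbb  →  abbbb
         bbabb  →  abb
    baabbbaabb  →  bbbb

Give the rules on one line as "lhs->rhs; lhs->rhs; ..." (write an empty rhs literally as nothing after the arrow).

  | bbaaabbbab => babbbab => abbbab => abbab => abab => aab => ε
  | baab => b
  | bbbaabaabba => bbbaabba => bbbba => bbba => bba => ba => a
  | abaaabaaa => aabaaa => aaa => aa

aaa->aa; aab->; ba->a; baa->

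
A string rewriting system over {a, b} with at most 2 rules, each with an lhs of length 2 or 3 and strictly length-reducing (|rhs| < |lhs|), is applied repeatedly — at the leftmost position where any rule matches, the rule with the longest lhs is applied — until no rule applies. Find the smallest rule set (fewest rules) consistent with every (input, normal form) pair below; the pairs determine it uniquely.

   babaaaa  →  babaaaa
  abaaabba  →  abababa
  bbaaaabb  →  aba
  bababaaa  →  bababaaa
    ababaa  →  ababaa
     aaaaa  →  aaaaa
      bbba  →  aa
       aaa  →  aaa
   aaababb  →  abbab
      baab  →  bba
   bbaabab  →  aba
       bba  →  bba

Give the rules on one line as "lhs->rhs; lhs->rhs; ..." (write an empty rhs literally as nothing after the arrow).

aab->ba; bbb->a

  | babaaaa
  | abaaabba => abababa
  | bbaaaabb => bbaabab => bbbaab => aaab => aba
  | bababaaa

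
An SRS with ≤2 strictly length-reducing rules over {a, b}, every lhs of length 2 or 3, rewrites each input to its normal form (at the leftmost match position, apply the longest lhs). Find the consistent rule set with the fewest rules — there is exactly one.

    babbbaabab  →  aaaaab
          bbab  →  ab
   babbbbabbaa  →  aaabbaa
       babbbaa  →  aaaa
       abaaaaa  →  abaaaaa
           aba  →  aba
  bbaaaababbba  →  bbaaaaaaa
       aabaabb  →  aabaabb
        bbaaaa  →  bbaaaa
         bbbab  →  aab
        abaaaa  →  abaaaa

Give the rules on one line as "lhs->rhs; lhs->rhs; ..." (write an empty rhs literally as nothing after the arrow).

  | babbbaabab => abbbaabab => aaaabab => aaaaab
  | bbab => bab => ab
  | babbbbabbaa => abbbbabbaa => aababbaa => aaabbaa
  | babbbaa => abbbaa => aaaa

bab->ab; bbb->a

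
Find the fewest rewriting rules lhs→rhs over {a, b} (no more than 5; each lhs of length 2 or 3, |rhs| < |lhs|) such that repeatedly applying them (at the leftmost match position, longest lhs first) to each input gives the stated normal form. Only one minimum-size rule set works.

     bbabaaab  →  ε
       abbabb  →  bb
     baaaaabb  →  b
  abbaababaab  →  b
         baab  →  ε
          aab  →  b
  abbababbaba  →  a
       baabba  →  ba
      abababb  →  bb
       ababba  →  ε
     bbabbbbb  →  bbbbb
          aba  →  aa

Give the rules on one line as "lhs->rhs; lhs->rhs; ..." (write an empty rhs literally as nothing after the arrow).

  | bbabaaab => baaab => baab => bab => ε
  | abbabb => bbabb => bb
  | baaaaabb => baaaabb => baaabb => baabb => babb => b
  | abbaababaab => bbaababaab => ababaab => aabaab => aaaab => aaab => aab => ab => b

ab->b; aba->aa; bab->; bba->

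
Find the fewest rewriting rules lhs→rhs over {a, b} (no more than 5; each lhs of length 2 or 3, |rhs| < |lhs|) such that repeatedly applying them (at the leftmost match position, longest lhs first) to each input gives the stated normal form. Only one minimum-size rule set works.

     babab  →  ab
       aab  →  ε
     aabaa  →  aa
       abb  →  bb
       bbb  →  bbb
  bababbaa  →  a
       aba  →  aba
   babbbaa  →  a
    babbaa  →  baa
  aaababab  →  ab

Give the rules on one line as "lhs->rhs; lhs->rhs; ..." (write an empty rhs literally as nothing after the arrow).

aab->; abb->bb; bab->; bba->

  | babab => ab
  | aab => ε
  | aabaa => aa
  | abb => bb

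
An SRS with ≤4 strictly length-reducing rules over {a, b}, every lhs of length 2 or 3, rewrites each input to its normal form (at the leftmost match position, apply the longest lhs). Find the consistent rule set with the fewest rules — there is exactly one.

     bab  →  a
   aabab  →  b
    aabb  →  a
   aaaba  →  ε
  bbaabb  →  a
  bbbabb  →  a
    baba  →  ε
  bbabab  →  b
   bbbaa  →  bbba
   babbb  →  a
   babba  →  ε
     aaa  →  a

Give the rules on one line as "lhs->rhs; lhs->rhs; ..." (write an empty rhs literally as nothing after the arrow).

  | bab => ab => a
  | aabab => abab => b
  | aabb => abb => ab => a
  | aaaba => aaba => aba => ε

aa->a; ab->a; aba->; bab->ab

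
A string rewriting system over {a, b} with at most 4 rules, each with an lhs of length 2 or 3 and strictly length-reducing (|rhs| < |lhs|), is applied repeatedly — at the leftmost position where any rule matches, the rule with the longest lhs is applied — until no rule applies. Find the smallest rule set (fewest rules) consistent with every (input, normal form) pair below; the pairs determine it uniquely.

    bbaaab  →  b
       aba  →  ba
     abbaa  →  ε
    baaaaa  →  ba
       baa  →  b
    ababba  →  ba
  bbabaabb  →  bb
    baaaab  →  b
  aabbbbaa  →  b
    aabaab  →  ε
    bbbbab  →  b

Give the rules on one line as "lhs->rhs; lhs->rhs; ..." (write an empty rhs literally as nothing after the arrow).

  | bbaaab => aaab => ab => b
  | aba => ba
  | abbaa => bbaa => aa => ε
  | baaaaa => baaa => ba

aa->; aab->; ab->b; bba->a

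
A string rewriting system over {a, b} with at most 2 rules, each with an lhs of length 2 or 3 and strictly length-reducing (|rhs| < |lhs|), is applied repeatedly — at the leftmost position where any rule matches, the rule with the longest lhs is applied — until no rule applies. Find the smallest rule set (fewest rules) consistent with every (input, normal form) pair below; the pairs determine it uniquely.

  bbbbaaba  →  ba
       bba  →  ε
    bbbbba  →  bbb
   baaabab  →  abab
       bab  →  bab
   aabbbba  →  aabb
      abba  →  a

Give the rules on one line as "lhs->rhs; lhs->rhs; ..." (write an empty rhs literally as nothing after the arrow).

  | bbbbaaba => bbaba => ba
  | bba => ε
  | bbbbba => bbb
  | baaabab => abab

baa->; bba->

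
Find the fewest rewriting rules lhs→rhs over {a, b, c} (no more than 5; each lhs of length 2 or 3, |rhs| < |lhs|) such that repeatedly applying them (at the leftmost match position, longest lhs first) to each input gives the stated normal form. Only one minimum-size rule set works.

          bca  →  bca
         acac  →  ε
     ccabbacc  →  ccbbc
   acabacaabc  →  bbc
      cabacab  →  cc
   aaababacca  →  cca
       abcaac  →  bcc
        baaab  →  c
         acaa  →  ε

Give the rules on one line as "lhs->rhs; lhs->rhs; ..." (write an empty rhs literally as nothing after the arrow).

  | bca
  | acac => ac => ε
  | ccabbacc => ccbbacc => ccbbc
  | acabacaabc => abacaabc => bacaabc => baabc => bbc

aa->; ab->b; ac->; bab->c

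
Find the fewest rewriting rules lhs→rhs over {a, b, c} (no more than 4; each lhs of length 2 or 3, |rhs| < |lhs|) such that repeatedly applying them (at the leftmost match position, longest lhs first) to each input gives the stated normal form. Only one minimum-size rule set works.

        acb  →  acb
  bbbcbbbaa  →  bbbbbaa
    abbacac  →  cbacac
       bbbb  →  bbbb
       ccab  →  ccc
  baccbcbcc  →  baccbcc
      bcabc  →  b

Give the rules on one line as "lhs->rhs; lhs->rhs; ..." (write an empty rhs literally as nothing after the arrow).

  | acb
  | bbbcbbbaa => bbbbbaa
  | abbacac => cbacac
  | bbbb

ab->c; abc->b; bcb->b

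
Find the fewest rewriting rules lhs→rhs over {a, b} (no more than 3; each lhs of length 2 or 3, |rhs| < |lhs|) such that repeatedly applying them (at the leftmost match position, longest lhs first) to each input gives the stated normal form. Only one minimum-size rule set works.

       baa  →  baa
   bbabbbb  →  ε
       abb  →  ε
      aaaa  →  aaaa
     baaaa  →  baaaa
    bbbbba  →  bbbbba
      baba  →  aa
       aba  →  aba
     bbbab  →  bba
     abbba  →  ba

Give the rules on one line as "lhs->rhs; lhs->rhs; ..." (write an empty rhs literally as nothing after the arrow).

  | baa
  | bbabbbb => babbb => abb => ε
  | abb => ε
  | aaaa

abb->; bab->a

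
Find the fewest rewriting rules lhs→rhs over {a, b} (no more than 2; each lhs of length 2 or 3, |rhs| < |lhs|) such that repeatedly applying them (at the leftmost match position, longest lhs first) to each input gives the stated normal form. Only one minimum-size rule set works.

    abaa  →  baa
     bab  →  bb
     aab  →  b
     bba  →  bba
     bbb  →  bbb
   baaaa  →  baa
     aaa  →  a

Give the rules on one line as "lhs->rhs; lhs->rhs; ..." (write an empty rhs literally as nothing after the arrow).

aaa->a; ab->b

  | abaa => baa
  | bab => bb
  | aab => ab => b
  | bba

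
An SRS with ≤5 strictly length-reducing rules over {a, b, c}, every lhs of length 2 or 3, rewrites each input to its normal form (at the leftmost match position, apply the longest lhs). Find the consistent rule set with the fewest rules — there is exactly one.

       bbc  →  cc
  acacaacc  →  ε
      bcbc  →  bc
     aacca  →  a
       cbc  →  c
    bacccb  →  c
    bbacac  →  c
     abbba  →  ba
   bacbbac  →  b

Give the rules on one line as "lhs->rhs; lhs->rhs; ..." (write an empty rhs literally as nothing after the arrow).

  | bbc => cc
  | acacaacc => acaacc => aacc => ac => ε
  | bcbc => bc
  | aacca => aca => a

ac->; bb->c; cb->b; cbc->c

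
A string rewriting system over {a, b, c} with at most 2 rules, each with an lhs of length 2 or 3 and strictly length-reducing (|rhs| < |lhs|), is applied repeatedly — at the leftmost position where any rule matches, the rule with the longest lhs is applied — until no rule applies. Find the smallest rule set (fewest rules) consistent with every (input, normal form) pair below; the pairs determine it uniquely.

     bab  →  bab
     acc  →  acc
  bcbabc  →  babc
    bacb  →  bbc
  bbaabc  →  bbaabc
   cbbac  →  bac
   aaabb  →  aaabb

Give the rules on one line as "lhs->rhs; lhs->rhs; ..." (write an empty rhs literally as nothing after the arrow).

  | bab
  | acc
  | bcbabc => babc
  | bacb => bbc

acb->bc; cb->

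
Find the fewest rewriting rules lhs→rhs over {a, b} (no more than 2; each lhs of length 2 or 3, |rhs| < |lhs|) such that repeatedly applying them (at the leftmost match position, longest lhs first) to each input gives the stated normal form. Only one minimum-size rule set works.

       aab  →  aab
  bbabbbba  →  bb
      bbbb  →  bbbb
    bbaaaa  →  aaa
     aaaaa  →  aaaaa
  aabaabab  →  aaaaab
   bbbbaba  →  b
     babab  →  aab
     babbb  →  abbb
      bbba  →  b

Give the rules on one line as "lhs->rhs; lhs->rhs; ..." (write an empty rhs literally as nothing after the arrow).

  | aab
  | bbabbbba => bbbba => bb
  | bbbb
  | bbaaaa => aaa

ba->a; bba->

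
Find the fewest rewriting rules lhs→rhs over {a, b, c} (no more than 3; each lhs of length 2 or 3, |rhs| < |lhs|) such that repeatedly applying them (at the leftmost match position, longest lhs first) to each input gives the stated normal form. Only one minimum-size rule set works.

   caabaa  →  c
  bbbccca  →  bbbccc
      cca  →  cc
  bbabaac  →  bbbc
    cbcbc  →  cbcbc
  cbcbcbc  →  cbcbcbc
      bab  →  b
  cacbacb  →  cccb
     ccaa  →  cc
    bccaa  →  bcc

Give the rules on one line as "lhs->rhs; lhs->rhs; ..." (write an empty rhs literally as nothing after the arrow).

  | caabaa => cabaa => cbaa => ca => c
  | bbbccca => bbbccc
  | cca => cc
  | bbabaac => bbbaac => bbbac => bbbc

ba->; bba->bb; ca->c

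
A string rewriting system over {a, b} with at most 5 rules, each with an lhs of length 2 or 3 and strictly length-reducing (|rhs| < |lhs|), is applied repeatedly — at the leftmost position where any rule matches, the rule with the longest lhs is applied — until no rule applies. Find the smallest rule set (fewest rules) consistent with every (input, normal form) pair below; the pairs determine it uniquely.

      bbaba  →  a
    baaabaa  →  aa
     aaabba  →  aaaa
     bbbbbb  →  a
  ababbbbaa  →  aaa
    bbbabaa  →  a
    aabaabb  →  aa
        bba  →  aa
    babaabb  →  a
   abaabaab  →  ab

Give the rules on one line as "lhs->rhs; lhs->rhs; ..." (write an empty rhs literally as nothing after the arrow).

aba->; abb->a; ba->; bb->a

  | bbaba => aaba => a
  | baaabaa => aabaa => aa
  | aaabba => aaaa
  | bbbbbb => abbbb => abb => a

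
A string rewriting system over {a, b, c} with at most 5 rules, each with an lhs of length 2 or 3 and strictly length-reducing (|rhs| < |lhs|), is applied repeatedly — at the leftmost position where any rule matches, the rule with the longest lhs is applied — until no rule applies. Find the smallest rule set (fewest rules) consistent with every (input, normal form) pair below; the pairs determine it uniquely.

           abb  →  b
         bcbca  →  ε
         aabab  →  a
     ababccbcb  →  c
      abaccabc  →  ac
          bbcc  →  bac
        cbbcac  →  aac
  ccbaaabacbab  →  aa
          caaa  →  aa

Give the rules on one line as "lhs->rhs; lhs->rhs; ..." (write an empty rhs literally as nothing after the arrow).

  | abb => b
  | bcbca => abca => ca => ε
  | aabab => aab => a
  | ababccbcb => abccbcb => ccbcb => ccb => c

ab->; bc->a; ca->; cb->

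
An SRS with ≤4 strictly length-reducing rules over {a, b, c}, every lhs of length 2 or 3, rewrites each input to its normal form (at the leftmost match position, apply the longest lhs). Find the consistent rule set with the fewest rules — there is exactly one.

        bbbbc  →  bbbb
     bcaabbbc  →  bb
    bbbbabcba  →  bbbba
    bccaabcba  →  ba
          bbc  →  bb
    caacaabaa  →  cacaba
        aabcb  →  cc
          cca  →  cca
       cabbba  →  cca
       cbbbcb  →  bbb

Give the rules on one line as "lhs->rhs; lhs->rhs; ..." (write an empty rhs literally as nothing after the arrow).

aa->a; abb->cc; bc->b; cb->

  | bbbbc => bbbb
  | bcaabbbc => baabbbc => babbbc => bccbc => bcbc => bbc => bb
  | bbbbabcba => bbbbabba => bbbbcca => bbbbca => bbbba
  | bccaabcba => bcaabcba => baabcba => babcba => babba => bcca => bca => ba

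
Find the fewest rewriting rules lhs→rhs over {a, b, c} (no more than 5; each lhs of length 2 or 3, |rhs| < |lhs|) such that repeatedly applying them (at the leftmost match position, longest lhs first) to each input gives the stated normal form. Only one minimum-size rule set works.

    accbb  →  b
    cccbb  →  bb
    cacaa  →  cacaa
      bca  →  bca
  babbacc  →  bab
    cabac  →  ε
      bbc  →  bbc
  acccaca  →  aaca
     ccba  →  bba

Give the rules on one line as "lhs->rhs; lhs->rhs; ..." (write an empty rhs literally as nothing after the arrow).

aba->c; abb->; cc->b; ccc->

  | accbb => abbb => b
  | cccbb => bb
  | cacaa
  | bca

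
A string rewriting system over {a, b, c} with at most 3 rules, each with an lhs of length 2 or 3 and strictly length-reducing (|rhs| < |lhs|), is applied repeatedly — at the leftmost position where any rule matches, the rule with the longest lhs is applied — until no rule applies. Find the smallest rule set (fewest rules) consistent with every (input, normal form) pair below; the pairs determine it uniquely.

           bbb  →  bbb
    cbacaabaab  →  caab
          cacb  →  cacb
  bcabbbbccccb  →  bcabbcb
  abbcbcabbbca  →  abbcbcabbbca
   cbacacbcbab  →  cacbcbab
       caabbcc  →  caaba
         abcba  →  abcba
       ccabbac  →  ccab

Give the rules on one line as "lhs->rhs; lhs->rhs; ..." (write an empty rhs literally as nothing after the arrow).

baa->; bac->; bcc->a

  | bbb
  | cbacaabaab => caabaab => caab
  | cacb
  | bcabbbbccccb => bcabbbaccb => bcabbcb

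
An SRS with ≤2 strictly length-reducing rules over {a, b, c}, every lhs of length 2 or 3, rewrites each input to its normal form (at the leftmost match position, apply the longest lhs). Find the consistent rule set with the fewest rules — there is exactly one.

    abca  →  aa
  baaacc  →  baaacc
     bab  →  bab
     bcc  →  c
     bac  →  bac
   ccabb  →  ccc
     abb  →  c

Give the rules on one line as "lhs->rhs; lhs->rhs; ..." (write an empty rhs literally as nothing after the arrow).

  | abca => aa
  | baaacc
  | bab
  | bcc => c

abb->c; bc->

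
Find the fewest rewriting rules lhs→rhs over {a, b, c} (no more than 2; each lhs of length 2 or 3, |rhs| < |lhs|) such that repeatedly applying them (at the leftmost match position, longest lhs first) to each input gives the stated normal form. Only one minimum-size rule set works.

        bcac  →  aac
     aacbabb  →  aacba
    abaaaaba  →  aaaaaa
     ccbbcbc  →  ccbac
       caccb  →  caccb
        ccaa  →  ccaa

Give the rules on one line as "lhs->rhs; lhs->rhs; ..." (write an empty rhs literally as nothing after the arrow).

  | bcac => aac
  | aacbabb => aacbab => aacba
  | abaaaaba => aaaaaba => aaaaaa
  | ccbbcbc => ccbabc => ccbac

ab->a; bc->a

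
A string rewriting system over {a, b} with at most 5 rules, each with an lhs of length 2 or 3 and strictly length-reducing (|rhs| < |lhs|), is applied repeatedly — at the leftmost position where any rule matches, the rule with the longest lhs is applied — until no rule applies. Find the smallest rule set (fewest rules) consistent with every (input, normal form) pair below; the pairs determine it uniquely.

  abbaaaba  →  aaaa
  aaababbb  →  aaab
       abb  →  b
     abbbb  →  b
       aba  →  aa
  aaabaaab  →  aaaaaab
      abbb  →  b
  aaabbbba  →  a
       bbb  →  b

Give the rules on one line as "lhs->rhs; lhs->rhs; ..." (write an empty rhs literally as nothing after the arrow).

abb->b; ba->a; bab->a; bb->b

  | abbaaaba => baaaba => aaaba => aaaa
  | aaababbb => aaaabb => aaab
  | abb => b
  | abbbb => bbb => bb => b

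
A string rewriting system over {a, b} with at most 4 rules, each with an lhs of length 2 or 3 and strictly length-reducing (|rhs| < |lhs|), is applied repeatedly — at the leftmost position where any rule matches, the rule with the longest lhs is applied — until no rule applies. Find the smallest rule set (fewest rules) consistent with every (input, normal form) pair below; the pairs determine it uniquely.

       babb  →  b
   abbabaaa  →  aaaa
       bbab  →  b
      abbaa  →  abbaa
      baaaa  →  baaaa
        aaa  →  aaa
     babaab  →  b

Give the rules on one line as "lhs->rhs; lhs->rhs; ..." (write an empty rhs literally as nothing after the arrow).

  | babb => b
  | abbabaaa => abaaa => aaaa
  | bbab => b
  | abbaa

aab->b; aba->aa; bab->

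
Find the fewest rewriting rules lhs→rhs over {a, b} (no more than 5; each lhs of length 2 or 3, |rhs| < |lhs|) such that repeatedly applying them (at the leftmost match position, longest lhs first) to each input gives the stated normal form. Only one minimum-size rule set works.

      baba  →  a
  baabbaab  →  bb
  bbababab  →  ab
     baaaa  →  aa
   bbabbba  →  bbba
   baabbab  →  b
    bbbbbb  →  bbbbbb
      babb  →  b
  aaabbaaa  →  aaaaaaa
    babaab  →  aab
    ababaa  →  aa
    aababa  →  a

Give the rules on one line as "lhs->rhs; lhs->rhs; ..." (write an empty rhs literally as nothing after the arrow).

aba->ba; abb->aa; baa->; bab->

  | baba => a
  | baabbaab => bbaab => bb
  | bbababab => babab => ab
  | baaaa => aa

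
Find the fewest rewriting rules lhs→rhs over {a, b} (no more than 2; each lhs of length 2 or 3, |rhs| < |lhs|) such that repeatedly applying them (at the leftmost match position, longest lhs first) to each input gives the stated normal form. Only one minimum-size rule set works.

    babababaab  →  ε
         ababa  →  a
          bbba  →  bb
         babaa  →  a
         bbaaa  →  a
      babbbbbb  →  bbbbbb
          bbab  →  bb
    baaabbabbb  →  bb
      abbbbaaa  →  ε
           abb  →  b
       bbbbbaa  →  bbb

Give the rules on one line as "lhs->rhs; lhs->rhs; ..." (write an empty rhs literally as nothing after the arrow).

ab->; ba->

  | babababaab => bababaab => babaab => baab => ab => ε
  | ababa => aba => a
  | bbba => bb
  | babaa => baa => a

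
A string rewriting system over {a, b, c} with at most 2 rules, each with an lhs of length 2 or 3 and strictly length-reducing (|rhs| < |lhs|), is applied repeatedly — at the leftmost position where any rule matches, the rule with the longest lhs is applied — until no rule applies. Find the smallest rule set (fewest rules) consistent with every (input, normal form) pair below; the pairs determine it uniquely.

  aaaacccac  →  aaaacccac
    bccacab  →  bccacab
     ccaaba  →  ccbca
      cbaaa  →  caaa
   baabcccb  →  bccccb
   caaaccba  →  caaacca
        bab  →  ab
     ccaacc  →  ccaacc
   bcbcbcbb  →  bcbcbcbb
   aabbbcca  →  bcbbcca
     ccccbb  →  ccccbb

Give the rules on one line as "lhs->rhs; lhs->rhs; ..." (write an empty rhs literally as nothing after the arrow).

aab->bc; ba->a

  | aaaacccac
  | bccacab
  | ccaaba => ccbca
  | cbaaa => caaa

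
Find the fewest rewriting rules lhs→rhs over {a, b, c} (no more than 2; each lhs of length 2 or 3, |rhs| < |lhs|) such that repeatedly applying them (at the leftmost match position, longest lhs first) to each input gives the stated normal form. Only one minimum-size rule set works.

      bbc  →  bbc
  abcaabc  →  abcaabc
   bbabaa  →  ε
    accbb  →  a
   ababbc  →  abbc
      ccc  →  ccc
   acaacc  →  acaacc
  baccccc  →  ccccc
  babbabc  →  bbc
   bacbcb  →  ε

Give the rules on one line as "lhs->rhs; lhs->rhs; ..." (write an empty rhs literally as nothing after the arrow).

ba->; cb->

  | bbc
  | abcaabc
  | bbabaa => bbaa => ba => ε
  | accbb => acb => a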